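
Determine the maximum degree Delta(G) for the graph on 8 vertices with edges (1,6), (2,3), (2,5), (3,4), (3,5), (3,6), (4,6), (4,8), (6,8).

Step 1: Count edges incident to each vertex:
  deg(1) = 1 (neighbors: 6)
  deg(2) = 2 (neighbors: 3, 5)
  deg(3) = 4 (neighbors: 2, 4, 5, 6)
  deg(4) = 3 (neighbors: 3, 6, 8)
  deg(5) = 2 (neighbors: 2, 3)
  deg(6) = 4 (neighbors: 1, 3, 4, 8)
  deg(7) = 0 (neighbors: none)
  deg(8) = 2 (neighbors: 4, 6)

Step 2: Find maximum:
  max(1, 2, 4, 3, 2, 4, 0, 2) = 4 (vertex 3)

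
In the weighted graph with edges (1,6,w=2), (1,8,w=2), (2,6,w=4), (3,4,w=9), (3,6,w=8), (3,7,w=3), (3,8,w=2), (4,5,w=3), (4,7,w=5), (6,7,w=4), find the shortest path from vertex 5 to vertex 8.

Step 1: Build adjacency list with weights:
  1: 6(w=2), 8(w=2)
  2: 6(w=4)
  3: 4(w=9), 6(w=8), 7(w=3), 8(w=2)
  4: 3(w=9), 5(w=3), 7(w=5)
  5: 4(w=3)
  6: 1(w=2), 2(w=4), 3(w=8), 7(w=4)
  7: 3(w=3), 4(w=5), 6(w=4)
  8: 1(w=2), 3(w=2)

Step 2: Apply Dijkstra's algorithm from vertex 5:
  Visit vertex 5 (distance=0)
    Update dist[4] = 3
  Visit vertex 4 (distance=3)
    Update dist[3] = 12
    Update dist[7] = 8
  Visit vertex 7 (distance=8)
    Update dist[3] = 11
    Update dist[6] = 12
  Visit vertex 3 (distance=11)
    Update dist[8] = 13
  Visit vertex 6 (distance=12)
    Update dist[1] = 14
    Update dist[2] = 16
  Visit vertex 8 (distance=13)

Step 3: Shortest path: 5 -> 4 -> 7 -> 3 -> 8
Total weight: 3 + 5 + 3 + 2 = 13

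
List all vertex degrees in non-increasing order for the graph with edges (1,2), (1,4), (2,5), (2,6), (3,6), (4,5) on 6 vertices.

Step 1: Count edges incident to each vertex:
  deg(1) = 2 (neighbors: 2, 4)
  deg(2) = 3 (neighbors: 1, 5, 6)
  deg(3) = 1 (neighbors: 6)
  deg(4) = 2 (neighbors: 1, 5)
  deg(5) = 2 (neighbors: 2, 4)
  deg(6) = 2 (neighbors: 2, 3)

Step 2: Sort degrees in non-increasing order:
  Degrees: [2, 3, 1, 2, 2, 2] -> sorted: [3, 2, 2, 2, 2, 1]

Degree sequence: [3, 2, 2, 2, 2, 1]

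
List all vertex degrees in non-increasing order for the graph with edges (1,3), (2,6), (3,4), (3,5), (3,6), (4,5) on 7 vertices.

Step 1: Count edges incident to each vertex:
  deg(1) = 1 (neighbors: 3)
  deg(2) = 1 (neighbors: 6)
  deg(3) = 4 (neighbors: 1, 4, 5, 6)
  deg(4) = 2 (neighbors: 3, 5)
  deg(5) = 2 (neighbors: 3, 4)
  deg(6) = 2 (neighbors: 2, 3)
  deg(7) = 0 (neighbors: none)

Step 2: Sort degrees in non-increasing order:
  Degrees: [1, 1, 4, 2, 2, 2, 0] -> sorted: [4, 2, 2, 2, 1, 1, 0]

Degree sequence: [4, 2, 2, 2, 1, 1, 0]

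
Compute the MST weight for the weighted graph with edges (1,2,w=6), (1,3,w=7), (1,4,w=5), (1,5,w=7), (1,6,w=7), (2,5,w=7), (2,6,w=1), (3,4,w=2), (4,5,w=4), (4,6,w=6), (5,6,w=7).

Apply Kruskal's algorithm (sort edges by weight, add if no cycle):

Sorted edges by weight:
  (2,6) w=1
  (3,4) w=2
  (4,5) w=4
  (1,4) w=5
  (1,2) w=6
  (4,6) w=6
  (1,6) w=7
  (1,3) w=7
  (1,5) w=7
  (2,5) w=7
  (5,6) w=7

Add edge (2,6) w=1 -- no cycle. Running total: 1
Add edge (3,4) w=2 -- no cycle. Running total: 3
Add edge (4,5) w=4 -- no cycle. Running total: 7
Add edge (1,4) w=5 -- no cycle. Running total: 12
Add edge (1,2) w=6 -- no cycle. Running total: 18

MST edges: (2,6,w=1), (3,4,w=2), (4,5,w=4), (1,4,w=5), (1,2,w=6)
Total MST weight: 1 + 2 + 4 + 5 + 6 = 18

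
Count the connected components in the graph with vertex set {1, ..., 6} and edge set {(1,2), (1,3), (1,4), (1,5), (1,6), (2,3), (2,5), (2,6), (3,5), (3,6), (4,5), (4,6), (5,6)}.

Step 1: Build adjacency list from edges:
  1: 2, 3, 4, 5, 6
  2: 1, 3, 5, 6
  3: 1, 2, 5, 6
  4: 1, 5, 6
  5: 1, 2, 3, 4, 6
  6: 1, 2, 3, 4, 5

Step 2: Run BFS/DFS from vertex 1:
  Visited: {1, 2, 3, 4, 5, 6}
  Reached 6 of 6 vertices

Step 3: All 6 vertices reached from vertex 1, so the graph is connected.
Number of connected components: 1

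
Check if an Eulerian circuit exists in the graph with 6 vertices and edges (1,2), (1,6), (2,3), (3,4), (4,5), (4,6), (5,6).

Step 1: Find the degree of each vertex:
  deg(1) = 2
  deg(2) = 2
  deg(3) = 2
  deg(4) = 3
  deg(5) = 2
  deg(6) = 3

Step 2: Count vertices with odd degree:
  Odd-degree vertices: 4, 6 (2 total)

Step 3: Apply Euler's theorem:
  - Eulerian circuit exists iff graph is connected and all vertices have even degree
  - Eulerian path exists iff graph is connected and has 0 or 2 odd-degree vertices

Graph is connected with exactly 2 odd-degree vertices (4, 6).
Eulerian path exists (starting and ending at the odd-degree vertices), but no Eulerian circuit.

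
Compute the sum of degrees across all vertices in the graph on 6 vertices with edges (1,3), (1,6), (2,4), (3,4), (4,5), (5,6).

Step 1: Count edges incident to each vertex:
  deg(1) = 2 (neighbors: 3, 6)
  deg(2) = 1 (neighbors: 4)
  deg(3) = 2 (neighbors: 1, 4)
  deg(4) = 3 (neighbors: 2, 3, 5)
  deg(5) = 2 (neighbors: 4, 6)
  deg(6) = 2 (neighbors: 1, 5)

Step 2: Sum all degrees:
  2 + 1 + 2 + 3 + 2 + 2 = 12

Verification: sum of degrees = 2 * |E| = 2 * 6 = 12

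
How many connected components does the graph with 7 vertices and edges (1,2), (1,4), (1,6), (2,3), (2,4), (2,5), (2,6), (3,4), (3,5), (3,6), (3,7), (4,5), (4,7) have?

Step 1: Build adjacency list from edges:
  1: 2, 4, 6
  2: 1, 3, 4, 5, 6
  3: 2, 4, 5, 6, 7
  4: 1, 2, 3, 5, 7
  5: 2, 3, 4
  6: 1, 2, 3
  7: 3, 4

Step 2: Run BFS/DFS from vertex 1:
  Visited: {1, 2, 4, 6, 3, 5, 7}
  Reached 7 of 7 vertices

Step 3: All 7 vertices reached from vertex 1, so the graph is connected.
Number of connected components: 1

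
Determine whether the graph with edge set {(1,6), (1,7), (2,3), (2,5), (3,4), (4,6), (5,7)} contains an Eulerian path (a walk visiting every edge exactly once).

Step 1: Find the degree of each vertex:
  deg(1) = 2
  deg(2) = 2
  deg(3) = 2
  deg(4) = 2
  deg(5) = 2
  deg(6) = 2
  deg(7) = 2

Step 2: Count vertices with odd degree:
  All vertices have even degree (0 odd-degree vertices)

Step 3: Apply Euler's theorem:
  - Eulerian circuit exists iff graph is connected and all vertices have even degree
  - Eulerian path exists iff graph is connected and has 0 or 2 odd-degree vertices

Graph is connected with 0 odd-degree vertices.
Both Eulerian circuit and Eulerian path exist.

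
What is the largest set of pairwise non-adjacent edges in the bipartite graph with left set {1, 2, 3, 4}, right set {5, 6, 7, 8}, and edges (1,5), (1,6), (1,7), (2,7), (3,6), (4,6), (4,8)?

Step 1: List the neighbors of each left vertex:
  1: 5, 6, 7
  2: 7
  3: 6
  4: 6, 8

Step 2: Greedily match left vertices, then look for augmenting paths:
  Match 1 -- 5
  Match 2 -- 7
  Match 3 -- 6
  Match 4 -- 8
  No augmenting path remains.

Step 3: Verify this is maximum:
  Matching size 4 = min(|L|, |R|) = min(4, 4), which is an upper bound, so this matching is maximum.

Maximum matching: {(1,5), (2,7), (3,6), (4,8)}
Size: 4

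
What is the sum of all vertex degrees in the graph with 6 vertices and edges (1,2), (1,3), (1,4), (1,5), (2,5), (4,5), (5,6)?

Step 1: Count edges incident to each vertex:
  deg(1) = 4 (neighbors: 2, 3, 4, 5)
  deg(2) = 2 (neighbors: 1, 5)
  deg(3) = 1 (neighbors: 1)
  deg(4) = 2 (neighbors: 1, 5)
  deg(5) = 4 (neighbors: 1, 2, 4, 6)
  deg(6) = 1 (neighbors: 5)

Step 2: Sum all degrees:
  4 + 2 + 1 + 2 + 4 + 1 = 14

Verification: sum of degrees = 2 * |E| = 2 * 7 = 14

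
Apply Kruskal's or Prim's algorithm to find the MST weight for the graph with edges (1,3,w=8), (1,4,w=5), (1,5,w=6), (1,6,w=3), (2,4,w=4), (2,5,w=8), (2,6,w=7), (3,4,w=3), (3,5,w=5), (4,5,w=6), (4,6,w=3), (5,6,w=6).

Apply Kruskal's algorithm (sort edges by weight, add if no cycle):

Sorted edges by weight:
  (1,6) w=3
  (3,4) w=3
  (4,6) w=3
  (2,4) w=4
  (1,4) w=5
  (3,5) w=5
  (1,5) w=6
  (4,5) w=6
  (5,6) w=6
  (2,6) w=7
  (1,3) w=8
  (2,5) w=8

Add edge (1,6) w=3 -- no cycle. Running total: 3
Add edge (3,4) w=3 -- no cycle. Running total: 6
Add edge (4,6) w=3 -- no cycle. Running total: 9
Add edge (2,4) w=4 -- no cycle. Running total: 13
Skip edge (1,4) w=5 -- would create cycle
Add edge (3,5) w=5 -- no cycle. Running total: 18

MST edges: (1,6,w=3), (3,4,w=3), (4,6,w=3), (2,4,w=4), (3,5,w=5)
Total MST weight: 3 + 3 + 3 + 4 + 5 = 18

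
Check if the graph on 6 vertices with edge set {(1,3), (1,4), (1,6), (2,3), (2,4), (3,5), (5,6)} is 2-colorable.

Step 1: Attempt 2-coloring using BFS:
  Start at vertex 1, assign color 0
  Color vertex 3 with color 1 (neighbor of 1)
  Color vertex 4 with color 1 (neighbor of 1)
  Color vertex 6 with color 1 (neighbor of 1)
  Color vertex 2 with color 0 (neighbor of 3)
  Color vertex 5 with color 0 (neighbor of 3)

Step 2: 2-coloring succeeded. No conflicts found.
  Set A (color 0): {1, 2, 5}
  Set B (color 1): {3, 4, 6}

The graph is bipartite with partition {1, 2, 5}, {3, 4, 6}.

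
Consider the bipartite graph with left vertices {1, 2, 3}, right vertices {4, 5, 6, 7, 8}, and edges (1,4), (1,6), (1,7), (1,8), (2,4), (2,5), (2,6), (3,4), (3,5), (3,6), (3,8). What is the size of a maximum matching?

Step 1: List the neighbors of each left vertex:
  1: 4, 6, 7, 8
  2: 4, 5, 6
  3: 4, 5, 6, 8

Step 2: Greedily match left vertices, then look for augmenting paths:
  Match 1 -- 4
  Match 2 -- 5
  Match 3 -- 6
  No augmenting path remains.

Step 3: Verify this is maximum:
  Matching size 3 = min(|L|, |R|) = min(3, 5), which is an upper bound, so this matching is maximum.

Maximum matching: {(1,4), (2,5), (3,6)}
Size: 3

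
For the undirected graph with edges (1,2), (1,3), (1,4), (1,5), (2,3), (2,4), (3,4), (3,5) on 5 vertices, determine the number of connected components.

Step 1: Build adjacency list from edges:
  1: 2, 3, 4, 5
  2: 1, 3, 4
  3: 1, 2, 4, 5
  4: 1, 2, 3
  5: 1, 3

Step 2: Run BFS/DFS from vertex 1:
  Visited: {1, 2, 3, 4, 5}
  Reached 5 of 5 vertices

Step 3: All 5 vertices reached from vertex 1, so the graph is connected.
Number of connected components: 1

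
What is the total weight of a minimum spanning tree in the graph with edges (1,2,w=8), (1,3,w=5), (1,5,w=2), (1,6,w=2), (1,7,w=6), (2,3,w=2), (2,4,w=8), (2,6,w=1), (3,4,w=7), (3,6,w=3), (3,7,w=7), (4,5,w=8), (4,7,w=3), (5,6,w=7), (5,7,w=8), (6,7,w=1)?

Apply Kruskal's algorithm (sort edges by weight, add if no cycle):

Sorted edges by weight:
  (2,6) w=1
  (6,7) w=1
  (1,5) w=2
  (1,6) w=2
  (2,3) w=2
  (3,6) w=3
  (4,7) w=3
  (1,3) w=5
  (1,7) w=6
  (3,4) w=7
  (3,7) w=7
  (5,6) w=7
  (1,2) w=8
  (2,4) w=8
  (4,5) w=8
  (5,7) w=8

Add edge (2,6) w=1 -- no cycle. Running total: 1
Add edge (6,7) w=1 -- no cycle. Running total: 2
Add edge (1,5) w=2 -- no cycle. Running total: 4
Add edge (1,6) w=2 -- no cycle. Running total: 6
Add edge (2,3) w=2 -- no cycle. Running total: 8
Skip edge (3,6) w=3 -- would create cycle
Add edge (4,7) w=3 -- no cycle. Running total: 11

MST edges: (2,6,w=1), (6,7,w=1), (1,5,w=2), (1,6,w=2), (2,3,w=2), (4,7,w=3)
Total MST weight: 1 + 1 + 2 + 2 + 2 + 3 = 11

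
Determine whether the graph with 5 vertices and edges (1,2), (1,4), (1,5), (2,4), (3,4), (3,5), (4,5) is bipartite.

Step 1: Attempt 2-coloring using BFS:
  Start at vertex 1, assign color 0
  Color vertex 2 with color 1 (neighbor of 1)
  Color vertex 4 with color 1 (neighbor of 1)
  Color vertex 5 with color 1 (neighbor of 1)

Step 2: Conflict found! Vertices 2 and 4 are adjacent but have the same color.
This means the graph contains an odd cycle.

The graph is NOT bipartite.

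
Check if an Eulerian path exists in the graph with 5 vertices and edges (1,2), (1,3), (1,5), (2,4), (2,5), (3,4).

Step 1: Find the degree of each vertex:
  deg(1) = 3
  deg(2) = 3
  deg(3) = 2
  deg(4) = 2
  deg(5) = 2

Step 2: Count vertices with odd degree:
  Odd-degree vertices: 1, 2 (2 total)

Step 3: Apply Euler's theorem:
  - Eulerian circuit exists iff graph is connected and all vertices have even degree
  - Eulerian path exists iff graph is connected and has 0 or 2 odd-degree vertices

Graph is connected with exactly 2 odd-degree vertices (1, 2).
Eulerian path exists (starting and ending at the odd-degree vertices), but no Eulerian circuit.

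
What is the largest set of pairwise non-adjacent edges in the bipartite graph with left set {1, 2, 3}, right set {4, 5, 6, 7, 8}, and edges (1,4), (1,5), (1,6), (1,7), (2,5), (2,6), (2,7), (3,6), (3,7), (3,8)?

Step 1: List the neighbors of each left vertex:
  1: 4, 5, 6, 7
  2: 5, 6, 7
  3: 6, 7, 8

Step 2: Greedily match left vertices, then look for augmenting paths:
  Match 1 -- 4
  Match 2 -- 5
  Match 3 -- 6
  No augmenting path remains.

Step 3: Verify this is maximum:
  Matching size 3 = min(|L|, |R|) = min(3, 5), which is an upper bound, so this matching is maximum.

Maximum matching: {(1,4), (2,5), (3,6)}
Size: 3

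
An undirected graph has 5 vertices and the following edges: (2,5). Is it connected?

Step 1: Build adjacency list from edges:
  1: (none)
  2: 5
  3: (none)
  4: (none)
  5: 2

Step 2: Run BFS/DFS from vertex 1:
  Visited: {1}
  Reached 1 of 5 vertices

Step 3: Only 1 of 5 vertices reached. Graph is disconnected.
Connected components: {1}, {2, 5}, {3}, {4}
Answer: No, the graph is not connected (4 components).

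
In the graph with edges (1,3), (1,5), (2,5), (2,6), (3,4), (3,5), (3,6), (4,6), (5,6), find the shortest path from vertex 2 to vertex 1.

Step 1: Build adjacency list:
  1: 3, 5
  2: 5, 6
  3: 1, 4, 5, 6
  4: 3, 6
  5: 1, 2, 3, 6
  6: 2, 3, 4, 5

Step 2: BFS from vertex 2 to find shortest path to 1:
  vertex 5 reached at distance 1
  vertex 6 reached at distance 1
  vertex 1 reached at distance 2

Step 3: Shortest path: 2 -> 5 -> 1
Path length: 2 edges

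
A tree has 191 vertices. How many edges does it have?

A tree on n vertices always has exactly n - 1 edges.
For n = 191: edges = 191 - 1 = 190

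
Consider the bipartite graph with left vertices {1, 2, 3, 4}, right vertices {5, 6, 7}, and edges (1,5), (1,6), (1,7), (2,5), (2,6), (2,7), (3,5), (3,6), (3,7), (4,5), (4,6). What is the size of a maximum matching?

Step 1: List the neighbors of each left vertex:
  1: 5, 6, 7
  2: 5, 6, 7
  3: 5, 6, 7
  4: 5, 6

Step 2: Greedily match left vertices, then look for augmenting paths:
  Match 1 -- 5
  Match 2 -- 6
  Match 3 -- 7
  No augmenting path remains.

Step 3: Verify this is maximum:
  Matching size 3 = min(|L|, |R|) = min(4, 3), which is an upper bound, so this matching is maximum.

Maximum matching: {(1,5), (2,6), (3,7)}
Size: 3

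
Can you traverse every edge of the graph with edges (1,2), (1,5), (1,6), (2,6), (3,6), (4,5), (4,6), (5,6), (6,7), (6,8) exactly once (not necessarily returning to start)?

Step 1: Find the degree of each vertex:
  deg(1) = 3
  deg(2) = 2
  deg(3) = 1
  deg(4) = 2
  deg(5) = 3
  deg(6) = 7
  deg(7) = 1
  deg(8) = 1

Step 2: Count vertices with odd degree:
  Odd-degree vertices: 1, 3, 5, 6, 7, 8 (6 total)

Step 3: Apply Euler's theorem:
  - Eulerian circuit exists iff graph is connected and all vertices have even degree
  - Eulerian path exists iff graph is connected and has 0 or 2 odd-degree vertices

Graph has 6 odd-degree vertices (need 0 or 2).
Neither Eulerian path nor Eulerian circuit exists.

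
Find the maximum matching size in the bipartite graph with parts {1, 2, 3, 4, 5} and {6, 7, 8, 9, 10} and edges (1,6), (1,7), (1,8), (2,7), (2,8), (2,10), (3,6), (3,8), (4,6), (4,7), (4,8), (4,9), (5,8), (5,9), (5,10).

Step 1: List the neighbors of each left vertex:
  1: 6, 7, 8
  2: 7, 8, 10
  3: 6, 8
  4: 6, 7, 8, 9
  5: 8, 9, 10

Step 2: Greedily match left vertices, then look for augmenting paths:
  Match 1 -- 6
  Match 2 -- 7
  Match 3 -- 8
  Match 4 -- 9
  Match 5 -- 10
  No augmenting path remains.

Step 3: Verify this is maximum:
  Matching size 5 = min(|L|, |R|) = min(5, 5), which is an upper bound, so this matching is maximum.

Maximum matching: {(1,6), (2,7), (3,8), (4,9), (5,10)}
Size: 5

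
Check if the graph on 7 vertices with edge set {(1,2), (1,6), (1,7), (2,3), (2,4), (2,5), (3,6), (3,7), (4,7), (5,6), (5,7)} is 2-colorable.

Step 1: Attempt 2-coloring using BFS:
  Start at vertex 1, assign color 0
  Color vertex 2 with color 1 (neighbor of 1)
  Color vertex 6 with color 1 (neighbor of 1)
  Color vertex 7 with color 1 (neighbor of 1)
  Color vertex 3 with color 0 (neighbor of 2)
  Color vertex 4 with color 0 (neighbor of 2)
  Color vertex 5 with color 0 (neighbor of 2)

Step 2: 2-coloring succeeded. No conflicts found.
  Set A (color 0): {1, 3, 4, 5}
  Set B (color 1): {2, 6, 7}

The graph is bipartite with partition {1, 3, 4, 5}, {2, 6, 7}.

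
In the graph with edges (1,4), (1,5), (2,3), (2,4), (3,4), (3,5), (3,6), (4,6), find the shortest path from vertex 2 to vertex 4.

Step 1: Build adjacency list:
  1: 4, 5
  2: 3, 4
  3: 2, 4, 5, 6
  4: 1, 2, 3, 6
  5: 1, 3
  6: 3, 4

Step 2: BFS from vertex 2 to find shortest path to 4:
  vertex 3 reached at distance 1
  vertex 4 reached at distance 1

Step 3: Shortest path: 2 -> 4
Path length: 1 edge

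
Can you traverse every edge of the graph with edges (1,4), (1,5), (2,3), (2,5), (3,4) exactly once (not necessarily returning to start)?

Step 1: Find the degree of each vertex:
  deg(1) = 2
  deg(2) = 2
  deg(3) = 2
  deg(4) = 2
  deg(5) = 2

Step 2: Count vertices with odd degree:
  All vertices have even degree (0 odd-degree vertices)

Step 3: Apply Euler's theorem:
  - Eulerian circuit exists iff graph is connected and all vertices have even degree
  - Eulerian path exists iff graph is connected and has 0 or 2 odd-degree vertices

Graph is connected with 0 odd-degree vertices.
Both Eulerian circuit and Eulerian path exist.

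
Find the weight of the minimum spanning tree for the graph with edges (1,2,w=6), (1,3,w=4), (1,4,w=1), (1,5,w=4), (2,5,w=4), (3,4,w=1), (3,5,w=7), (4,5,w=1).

Apply Kruskal's algorithm (sort edges by weight, add if no cycle):

Sorted edges by weight:
  (1,4) w=1
  (3,4) w=1
  (4,5) w=1
  (1,5) w=4
  (1,3) w=4
  (2,5) w=4
  (1,2) w=6
  (3,5) w=7

Add edge (1,4) w=1 -- no cycle. Running total: 1
Add edge (3,4) w=1 -- no cycle. Running total: 2
Add edge (4,5) w=1 -- no cycle. Running total: 3
Skip edge (1,5) w=4 -- would create cycle
Skip edge (1,3) w=4 -- would create cycle
Add edge (2,5) w=4 -- no cycle. Running total: 7

MST edges: (1,4,w=1), (3,4,w=1), (4,5,w=1), (2,5,w=4)
Total MST weight: 1 + 1 + 1 + 4 = 7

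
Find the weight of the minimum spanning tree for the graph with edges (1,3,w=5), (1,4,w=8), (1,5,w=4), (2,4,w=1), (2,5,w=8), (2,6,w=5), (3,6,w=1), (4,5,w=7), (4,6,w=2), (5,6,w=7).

Apply Kruskal's algorithm (sort edges by weight, add if no cycle):

Sorted edges by weight:
  (2,4) w=1
  (3,6) w=1
  (4,6) w=2
  (1,5) w=4
  (1,3) w=5
  (2,6) w=5
  (4,5) w=7
  (5,6) w=7
  (1,4) w=8
  (2,5) w=8

Add edge (2,4) w=1 -- no cycle. Running total: 1
Add edge (3,6) w=1 -- no cycle. Running total: 2
Add edge (4,6) w=2 -- no cycle. Running total: 4
Add edge (1,5) w=4 -- no cycle. Running total: 8
Add edge (1,3) w=5 -- no cycle. Running total: 13

MST edges: (2,4,w=1), (3,6,w=1), (4,6,w=2), (1,5,w=4), (1,3,w=5)
Total MST weight: 1 + 1 + 2 + 4 + 5 = 13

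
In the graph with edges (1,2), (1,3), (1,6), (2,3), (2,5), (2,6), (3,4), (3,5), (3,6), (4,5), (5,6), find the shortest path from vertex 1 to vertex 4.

Step 1: Build adjacency list:
  1: 2, 3, 6
  2: 1, 3, 5, 6
  3: 1, 2, 4, 5, 6
  4: 3, 5
  5: 2, 3, 4, 6
  6: 1, 2, 3, 5

Step 2: BFS from vertex 1 to find shortest path to 4:
  vertex 2 reached at distance 1
  vertex 3 reached at distance 1
  vertex 6 reached at distance 1
  vertex 5 reached at distance 2
  vertex 4 reached at distance 2

Step 3: Shortest path: 1 -> 3 -> 4
Path length: 2 edges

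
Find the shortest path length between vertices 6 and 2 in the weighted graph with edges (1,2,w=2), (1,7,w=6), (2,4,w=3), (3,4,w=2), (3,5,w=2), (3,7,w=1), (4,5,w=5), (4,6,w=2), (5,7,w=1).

Step 1: Build adjacency list with weights:
  1: 2(w=2), 7(w=6)
  2: 1(w=2), 4(w=3)
  3: 4(w=2), 5(w=2), 7(w=1)
  4: 2(w=3), 3(w=2), 5(w=5), 6(w=2)
  5: 3(w=2), 4(w=5), 7(w=1)
  6: 4(w=2)
  7: 1(w=6), 3(w=1), 5(w=1)

Step 2: Apply Dijkstra's algorithm from vertex 6:
  Visit vertex 6 (distance=0)
    Update dist[4] = 2
  Visit vertex 4 (distance=2)
    Update dist[2] = 5
    Update dist[3] = 4
    Update dist[5] = 7
  Visit vertex 3 (distance=4)
    Update dist[5] = 6
    Update dist[7] = 5
  Visit vertex 2 (distance=5)
    Update dist[1] = 7

Step 3: Shortest path: 6 -> 4 -> 2
Total weight: 2 + 3 = 5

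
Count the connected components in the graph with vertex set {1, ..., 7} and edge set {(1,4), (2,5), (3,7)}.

Step 1: Build adjacency list from edges:
  1: 4
  2: 5
  3: 7
  4: 1
  5: 2
  6: (none)
  7: 3

Step 2: Run BFS/DFS from vertex 1:
  Visited: {1, 4}
  Reached 2 of 7 vertices

Step 3: Only 2 of 7 vertices reached. Graph is disconnected.
Connected components: {1, 4}, {2, 5}, {3, 7}, {6}
Number of connected components: 4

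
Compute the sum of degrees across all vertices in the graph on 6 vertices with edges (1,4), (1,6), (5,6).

Step 1: Count edges incident to each vertex:
  deg(1) = 2 (neighbors: 4, 6)
  deg(2) = 0 (neighbors: none)
  deg(3) = 0 (neighbors: none)
  deg(4) = 1 (neighbors: 1)
  deg(5) = 1 (neighbors: 6)
  deg(6) = 2 (neighbors: 1, 5)

Step 2: Sum all degrees:
  2 + 0 + 0 + 1 + 1 + 2 = 6

Verification: sum of degrees = 2 * |E| = 2 * 3 = 6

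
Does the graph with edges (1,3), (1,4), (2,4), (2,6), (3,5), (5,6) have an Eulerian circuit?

Step 1: Find the degree of each vertex:
  deg(1) = 2
  deg(2) = 2
  deg(3) = 2
  deg(4) = 2
  deg(5) = 2
  deg(6) = 2

Step 2: Count vertices with odd degree:
  All vertices have even degree (0 odd-degree vertices)

Step 3: Apply Euler's theorem:
  - Eulerian circuit exists iff graph is connected and all vertices have even degree
  - Eulerian path exists iff graph is connected and has 0 or 2 odd-degree vertices

Graph is connected with 0 odd-degree vertices.
Both Eulerian circuit and Eulerian path exist.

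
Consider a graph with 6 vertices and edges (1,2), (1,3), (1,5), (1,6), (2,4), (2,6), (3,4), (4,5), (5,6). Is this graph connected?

Step 1: Build adjacency list from edges:
  1: 2, 3, 5, 6
  2: 1, 4, 6
  3: 1, 4
  4: 2, 3, 5
  5: 1, 4, 6
  6: 1, 2, 5

Step 2: Run BFS/DFS from vertex 1:
  Visited: {1, 2, 3, 5, 6, 4}
  Reached 6 of 6 vertices

Step 3: All 6 vertices reached from vertex 1, so the graph is connected.
Answer: Yes, the graph is connected.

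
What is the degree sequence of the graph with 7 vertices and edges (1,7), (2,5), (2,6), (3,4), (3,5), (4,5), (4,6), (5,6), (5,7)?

Step 1: Count edges incident to each vertex:
  deg(1) = 1 (neighbors: 7)
  deg(2) = 2 (neighbors: 5, 6)
  deg(3) = 2 (neighbors: 4, 5)
  deg(4) = 3 (neighbors: 3, 5, 6)
  deg(5) = 5 (neighbors: 2, 3, 4, 6, 7)
  deg(6) = 3 (neighbors: 2, 4, 5)
  deg(7) = 2 (neighbors: 1, 5)

Step 2: Sort degrees in non-increasing order:
  Degrees: [1, 2, 2, 3, 5, 3, 2] -> sorted: [5, 3, 3, 2, 2, 2, 1]

Degree sequence: [5, 3, 3, 2, 2, 2, 1]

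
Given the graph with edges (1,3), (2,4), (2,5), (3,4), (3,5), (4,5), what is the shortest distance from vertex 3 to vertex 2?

Step 1: Build adjacency list:
  1: 3
  2: 4, 5
  3: 1, 4, 5
  4: 2, 3, 5
  5: 2, 3, 4

Step 2: BFS from vertex 3 to find shortest path to 2:
  vertex 1 reached at distance 1
  vertex 4 reached at distance 1
  vertex 5 reached at distance 1
  vertex 2 reached at distance 2

Step 3: Shortest path: 3 -> 4 -> 2
Path length: 2 edges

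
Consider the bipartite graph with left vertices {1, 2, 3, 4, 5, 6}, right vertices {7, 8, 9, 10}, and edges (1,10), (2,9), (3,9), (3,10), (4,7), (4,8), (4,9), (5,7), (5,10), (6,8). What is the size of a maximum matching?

Step 1: List the neighbors of each left vertex:
  1: 10
  2: 9
  3: 9, 10
  4: 7, 8, 9
  5: 7, 10
  6: 8

Step 2: Greedily match left vertices, then look for augmenting paths:
  Match 1 -- 10
  Match 2 -- 9
  Match 4 -- 7
  Match 6 -- 8
  No augmenting path remains.

Step 3: Verify this is maximum:
  Matching size 4 = min(|L|, |R|) = min(6, 4), which is an upper bound, so this matching is maximum.

Maximum matching: {(1,10), (2,9), (4,7), (6,8)}
Size: 4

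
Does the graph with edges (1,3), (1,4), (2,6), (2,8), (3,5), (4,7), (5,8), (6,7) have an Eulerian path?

Step 1: Find the degree of each vertex:
  deg(1) = 2
  deg(2) = 2
  deg(3) = 2
  deg(4) = 2
  deg(5) = 2
  deg(6) = 2
  deg(7) = 2
  deg(8) = 2

Step 2: Count vertices with odd degree:
  All vertices have even degree (0 odd-degree vertices)

Step 3: Apply Euler's theorem:
  - Eulerian circuit exists iff graph is connected and all vertices have even degree
  - Eulerian path exists iff graph is connected and has 0 or 2 odd-degree vertices

Graph is connected with 0 odd-degree vertices.
Both Eulerian circuit and Eulerian path exist.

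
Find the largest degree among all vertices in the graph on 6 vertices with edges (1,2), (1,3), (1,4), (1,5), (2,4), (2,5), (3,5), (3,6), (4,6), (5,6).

Step 1: Count edges incident to each vertex:
  deg(1) = 4 (neighbors: 2, 3, 4, 5)
  deg(2) = 3 (neighbors: 1, 4, 5)
  deg(3) = 3 (neighbors: 1, 5, 6)
  deg(4) = 3 (neighbors: 1, 2, 6)
  deg(5) = 4 (neighbors: 1, 2, 3, 6)
  deg(6) = 3 (neighbors: 3, 4, 5)

Step 2: Find maximum:
  max(4, 3, 3, 3, 4, 3) = 4 (vertex 1)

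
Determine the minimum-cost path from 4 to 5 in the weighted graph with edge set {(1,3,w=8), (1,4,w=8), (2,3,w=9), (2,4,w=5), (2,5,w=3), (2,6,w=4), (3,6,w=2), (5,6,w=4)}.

Step 1: Build adjacency list with weights:
  1: 3(w=8), 4(w=8)
  2: 3(w=9), 4(w=5), 5(w=3), 6(w=4)
  3: 1(w=8), 2(w=9), 6(w=2)
  4: 1(w=8), 2(w=5)
  5: 2(w=3), 6(w=4)
  6: 2(w=4), 3(w=2), 5(w=4)

Step 2: Apply Dijkstra's algorithm from vertex 4:
  Visit vertex 4 (distance=0)
    Update dist[1] = 8
    Update dist[2] = 5
  Visit vertex 2 (distance=5)
    Update dist[3] = 14
    Update dist[5] = 8
    Update dist[6] = 9
  Visit vertex 1 (distance=8)
  Visit vertex 5 (distance=8)

Step 3: Shortest path: 4 -> 2 -> 5
Total weight: 5 + 3 = 8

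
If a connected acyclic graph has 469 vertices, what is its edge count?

A tree on n vertices always has exactly n - 1 edges.
For n = 469: edges = 469 - 1 = 468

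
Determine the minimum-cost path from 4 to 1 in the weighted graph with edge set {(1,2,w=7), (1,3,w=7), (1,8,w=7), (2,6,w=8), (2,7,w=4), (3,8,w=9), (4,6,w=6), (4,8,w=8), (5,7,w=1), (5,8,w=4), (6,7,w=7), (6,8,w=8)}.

Step 1: Build adjacency list with weights:
  1: 2(w=7), 3(w=7), 8(w=7)
  2: 1(w=7), 6(w=8), 7(w=4)
  3: 1(w=7), 8(w=9)
  4: 6(w=6), 8(w=8)
  5: 7(w=1), 8(w=4)
  6: 2(w=8), 4(w=6), 7(w=7), 8(w=8)
  7: 2(w=4), 5(w=1), 6(w=7)
  8: 1(w=7), 3(w=9), 4(w=8), 5(w=4), 6(w=8)

Step 2: Apply Dijkstra's algorithm from vertex 4:
  Visit vertex 4 (distance=0)
    Update dist[6] = 6
    Update dist[8] = 8
  Visit vertex 6 (distance=6)
    Update dist[2] = 14
    Update dist[7] = 13
  Visit vertex 8 (distance=8)
    Update dist[1] = 15
    Update dist[3] = 17
    Update dist[5] = 12
  Visit vertex 5 (distance=12)
  Visit vertex 7 (distance=13)
  Visit vertex 2 (distance=14)
  Visit vertex 1 (distance=15)

Step 3: Shortest path: 4 -> 8 -> 1
Total weight: 8 + 7 = 15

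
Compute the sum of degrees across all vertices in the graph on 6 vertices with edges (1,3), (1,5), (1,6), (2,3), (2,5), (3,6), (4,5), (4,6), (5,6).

Step 1: Count edges incident to each vertex:
  deg(1) = 3 (neighbors: 3, 5, 6)
  deg(2) = 2 (neighbors: 3, 5)
  deg(3) = 3 (neighbors: 1, 2, 6)
  deg(4) = 2 (neighbors: 5, 6)
  deg(5) = 4 (neighbors: 1, 2, 4, 6)
  deg(6) = 4 (neighbors: 1, 3, 4, 5)

Step 2: Sum all degrees:
  3 + 2 + 3 + 2 + 4 + 4 = 18

Verification: sum of degrees = 2 * |E| = 2 * 9 = 18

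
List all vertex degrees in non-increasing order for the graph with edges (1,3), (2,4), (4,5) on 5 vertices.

Step 1: Count edges incident to each vertex:
  deg(1) = 1 (neighbors: 3)
  deg(2) = 1 (neighbors: 4)
  deg(3) = 1 (neighbors: 1)
  deg(4) = 2 (neighbors: 2, 5)
  deg(5) = 1 (neighbors: 4)

Step 2: Sort degrees in non-increasing order:
  Degrees: [1, 1, 1, 2, 1] -> sorted: [2, 1, 1, 1, 1]

Degree sequence: [2, 1, 1, 1, 1]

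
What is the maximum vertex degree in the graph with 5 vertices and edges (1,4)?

Step 1: Count edges incident to each vertex:
  deg(1) = 1 (neighbors: 4)
  deg(2) = 0 (neighbors: none)
  deg(3) = 0 (neighbors: none)
  deg(4) = 1 (neighbors: 1)
  deg(5) = 0 (neighbors: none)

Step 2: Find maximum:
  max(1, 0, 0, 1, 0) = 1 (vertex 1)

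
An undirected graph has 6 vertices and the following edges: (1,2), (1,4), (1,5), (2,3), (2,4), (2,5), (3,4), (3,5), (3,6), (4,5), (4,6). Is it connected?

Step 1: Build adjacency list from edges:
  1: 2, 4, 5
  2: 1, 3, 4, 5
  3: 2, 4, 5, 6
  4: 1, 2, 3, 5, 6
  5: 1, 2, 3, 4
  6: 3, 4

Step 2: Run BFS/DFS from vertex 1:
  Visited: {1, 2, 4, 5, 3, 6}
  Reached 6 of 6 vertices

Step 3: All 6 vertices reached from vertex 1, so the graph is connected.
Answer: Yes, the graph is connected.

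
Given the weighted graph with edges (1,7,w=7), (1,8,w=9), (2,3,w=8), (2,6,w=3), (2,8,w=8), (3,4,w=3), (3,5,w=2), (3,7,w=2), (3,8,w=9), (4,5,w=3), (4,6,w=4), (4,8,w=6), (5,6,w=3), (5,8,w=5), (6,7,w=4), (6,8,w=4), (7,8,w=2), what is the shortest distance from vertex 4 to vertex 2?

Step 1: Build adjacency list with weights:
  1: 7(w=7), 8(w=9)
  2: 3(w=8), 6(w=3), 8(w=8)
  3: 2(w=8), 4(w=3), 5(w=2), 7(w=2), 8(w=9)
  4: 3(w=3), 5(w=3), 6(w=4), 8(w=6)
  5: 3(w=2), 4(w=3), 6(w=3), 8(w=5)
  6: 2(w=3), 4(w=4), 5(w=3), 7(w=4), 8(w=4)
  7: 1(w=7), 3(w=2), 6(w=4), 8(w=2)
  8: 1(w=9), 2(w=8), 3(w=9), 4(w=6), 5(w=5), 6(w=4), 7(w=2)

Step 2: Apply Dijkstra's algorithm from vertex 4:
  Visit vertex 4 (distance=0)
    Update dist[3] = 3
    Update dist[5] = 3
    Update dist[6] = 4
    Update dist[8] = 6
  Visit vertex 3 (distance=3)
    Update dist[2] = 11
    Update dist[7] = 5
  Visit vertex 5 (distance=3)
  Visit vertex 6 (distance=4)
    Update dist[2] = 7
  Visit vertex 7 (distance=5)
    Update dist[1] = 12
  Visit vertex 8 (distance=6)
  Visit vertex 2 (distance=7)

Step 3: Shortest path: 4 -> 6 -> 2
Total weight: 4 + 3 = 7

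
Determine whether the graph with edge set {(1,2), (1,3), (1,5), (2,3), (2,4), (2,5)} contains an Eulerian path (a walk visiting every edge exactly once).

Step 1: Find the degree of each vertex:
  deg(1) = 3
  deg(2) = 4
  deg(3) = 2
  deg(4) = 1
  deg(5) = 2

Step 2: Count vertices with odd degree:
  Odd-degree vertices: 1, 4 (2 total)

Step 3: Apply Euler's theorem:
  - Eulerian circuit exists iff graph is connected and all vertices have even degree
  - Eulerian path exists iff graph is connected and has 0 or 2 odd-degree vertices

Graph is connected with exactly 2 odd-degree vertices (1, 4).
Eulerian path exists (starting and ending at the odd-degree vertices), but no Eulerian circuit.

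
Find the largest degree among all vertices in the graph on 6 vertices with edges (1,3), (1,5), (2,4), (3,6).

Step 1: Count edges incident to each vertex:
  deg(1) = 2 (neighbors: 3, 5)
  deg(2) = 1 (neighbors: 4)
  deg(3) = 2 (neighbors: 1, 6)
  deg(4) = 1 (neighbors: 2)
  deg(5) = 1 (neighbors: 1)
  deg(6) = 1 (neighbors: 3)

Step 2: Find maximum:
  max(2, 1, 2, 1, 1, 1) = 2 (vertex 1)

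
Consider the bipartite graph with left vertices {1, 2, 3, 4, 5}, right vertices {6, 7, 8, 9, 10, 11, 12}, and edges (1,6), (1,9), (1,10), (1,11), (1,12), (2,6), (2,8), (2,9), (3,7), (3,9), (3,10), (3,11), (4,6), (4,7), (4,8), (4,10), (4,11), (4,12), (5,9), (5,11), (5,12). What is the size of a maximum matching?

Step 1: List the neighbors of each left vertex:
  1: 6, 9, 10, 11, 12
  2: 6, 8, 9
  3: 7, 9, 10, 11
  4: 6, 7, 8, 10, 11, 12
  5: 9, 11, 12

Step 2: Greedily match left vertices, then look for augmenting paths:
  Match 1 -- 6
  Match 2 -- 8
  Match 3 -- 7
  Match 4 -- 10
  Match 5 -- 9
  No augmenting path remains.

Step 3: Verify this is maximum:
  Matching size 5 = min(|L|, |R|) = min(5, 7), which is an upper bound, so this matching is maximum.

Maximum matching: {(1,6), (2,8), (3,7), (4,10), (5,9)}
Size: 5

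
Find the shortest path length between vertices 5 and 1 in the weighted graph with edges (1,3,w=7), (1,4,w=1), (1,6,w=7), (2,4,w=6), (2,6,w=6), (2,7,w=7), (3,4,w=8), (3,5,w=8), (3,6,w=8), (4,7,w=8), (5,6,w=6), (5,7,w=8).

Step 1: Build adjacency list with weights:
  1: 3(w=7), 4(w=1), 6(w=7)
  2: 4(w=6), 6(w=6), 7(w=7)
  3: 1(w=7), 4(w=8), 5(w=8), 6(w=8)
  4: 1(w=1), 2(w=6), 3(w=8), 7(w=8)
  5: 3(w=8), 6(w=6), 7(w=8)
  6: 1(w=7), 2(w=6), 3(w=8), 5(w=6)
  7: 2(w=7), 4(w=8), 5(w=8)

Step 2: Apply Dijkstra's algorithm from vertex 5:
  Visit vertex 5 (distance=0)
    Update dist[3] = 8
    Update dist[6] = 6
    Update dist[7] = 8
  Visit vertex 6 (distance=6)
    Update dist[1] = 13
    Update dist[2] = 12
  Visit vertex 3 (distance=8)
    Update dist[4] = 16
  Visit vertex 7 (distance=8)
  Visit vertex 2 (distance=12)
  Visit vertex 1 (distance=13)
    Update dist[4] = 14

Step 3: Shortest path: 5 -> 6 -> 1
Total weight: 6 + 7 = 13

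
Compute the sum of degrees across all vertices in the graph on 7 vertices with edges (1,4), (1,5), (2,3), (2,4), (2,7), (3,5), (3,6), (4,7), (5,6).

Step 1: Count edges incident to each vertex:
  deg(1) = 2 (neighbors: 4, 5)
  deg(2) = 3 (neighbors: 3, 4, 7)
  deg(3) = 3 (neighbors: 2, 5, 6)
  deg(4) = 3 (neighbors: 1, 2, 7)
  deg(5) = 3 (neighbors: 1, 3, 6)
  deg(6) = 2 (neighbors: 3, 5)
  deg(7) = 2 (neighbors: 2, 4)

Step 2: Sum all degrees:
  2 + 3 + 3 + 3 + 3 + 2 + 2 = 18

Verification: sum of degrees = 2 * |E| = 2 * 9 = 18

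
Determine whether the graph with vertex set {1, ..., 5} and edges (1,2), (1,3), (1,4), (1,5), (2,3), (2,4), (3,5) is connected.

Step 1: Build adjacency list from edges:
  1: 2, 3, 4, 5
  2: 1, 3, 4
  3: 1, 2, 5
  4: 1, 2
  5: 1, 3

Step 2: Run BFS/DFS from vertex 1:
  Visited: {1, 2, 3, 4, 5}
  Reached 5 of 5 vertices

Step 3: All 5 vertices reached from vertex 1, so the graph is connected.
Answer: Yes, the graph is connected.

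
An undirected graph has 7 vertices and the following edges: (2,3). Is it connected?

Step 1: Build adjacency list from edges:
  1: (none)
  2: 3
  3: 2
  4: (none)
  5: (none)
  6: (none)
  7: (none)

Step 2: Run BFS/DFS from vertex 1:
  Visited: {1}
  Reached 1 of 7 vertices

Step 3: Only 1 of 7 vertices reached. Graph is disconnected.
Connected components: {1}, {2, 3}, {4}, {5}, {6}, {7}
Answer: No, the graph is not connected (6 components).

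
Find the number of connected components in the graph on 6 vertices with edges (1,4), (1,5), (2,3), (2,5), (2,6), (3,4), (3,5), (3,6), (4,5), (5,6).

Step 1: Build adjacency list from edges:
  1: 4, 5
  2: 3, 5, 6
  3: 2, 4, 5, 6
  4: 1, 3, 5
  5: 1, 2, 3, 4, 6
  6: 2, 3, 5

Step 2: Run BFS/DFS from vertex 1:
  Visited: {1, 4, 5, 3, 2, 6}
  Reached 6 of 6 vertices

Step 3: All 6 vertices reached from vertex 1, so the graph is connected.
Number of connected components: 1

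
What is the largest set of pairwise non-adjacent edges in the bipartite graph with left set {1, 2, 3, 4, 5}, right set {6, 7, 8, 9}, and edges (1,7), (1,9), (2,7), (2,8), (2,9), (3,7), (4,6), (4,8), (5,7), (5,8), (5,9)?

Step 1: List the neighbors of each left vertex:
  1: 7, 9
  2: 7, 8, 9
  3: 7
  4: 6, 8
  5: 7, 8, 9

Step 2: Greedily match left vertices, then look for augmenting paths:
  Match 1 -- 7
  Match 2 -- 8
  Match 4 -- 6
  Match 5 -- 9
  No augmenting path remains.

Step 3: Verify this is maximum:
  Matching size 4 = min(|L|, |R|) = min(5, 4), which is an upper bound, so this matching is maximum.

Maximum matching: {(1,7), (2,8), (4,6), (5,9)}
Size: 4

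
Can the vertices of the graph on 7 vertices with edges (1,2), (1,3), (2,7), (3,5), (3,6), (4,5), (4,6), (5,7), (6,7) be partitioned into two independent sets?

Step 1: Attempt 2-coloring using BFS:
  Start at vertex 1, assign color 0
  Color vertex 2 with color 1 (neighbor of 1)
  Color vertex 3 with color 1 (neighbor of 1)
  Color vertex 7 with color 0 (neighbor of 2)
  Color vertex 5 with color 0 (neighbor of 3)
  Color vertex 6 with color 0 (neighbor of 3)

Step 2: Conflict found! Vertices 7 and 5 are adjacent but have the same color.
This means the graph contains an odd cycle.

The graph is NOT bipartite.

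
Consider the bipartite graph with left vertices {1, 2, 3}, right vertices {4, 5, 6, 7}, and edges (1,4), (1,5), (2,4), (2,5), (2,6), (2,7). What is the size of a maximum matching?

Step 1: List the neighbors of each left vertex:
  1: 4, 5
  2: 4, 5, 6, 7
  3: (none)

Step 2: Greedily match left vertices, then look for augmenting paths:
  Match 1 -- 4
  Match 2 -- 5
  No augmenting path remains.

Step 3: Verify this is maximum:
  Matching has size 2. The vertex set {1, 2} covers every edge and has size 2; any matching has at most one edge per cover vertex, so 2 is maximum (König's theorem).

Maximum matching: {(1,4), (2,5)}
Size: 2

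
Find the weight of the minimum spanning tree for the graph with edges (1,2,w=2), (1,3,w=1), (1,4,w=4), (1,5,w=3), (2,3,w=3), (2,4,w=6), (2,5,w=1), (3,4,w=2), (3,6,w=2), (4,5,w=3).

Apply Kruskal's algorithm (sort edges by weight, add if no cycle):

Sorted edges by weight:
  (1,3) w=1
  (2,5) w=1
  (1,2) w=2
  (3,6) w=2
  (3,4) w=2
  (1,5) w=3
  (2,3) w=3
  (4,5) w=3
  (1,4) w=4
  (2,4) w=6

Add edge (1,3) w=1 -- no cycle. Running total: 1
Add edge (2,5) w=1 -- no cycle. Running total: 2
Add edge (1,2) w=2 -- no cycle. Running total: 4
Add edge (3,6) w=2 -- no cycle. Running total: 6
Add edge (3,4) w=2 -- no cycle. Running total: 8

MST edges: (1,3,w=1), (2,5,w=1), (1,2,w=2), (3,6,w=2), (3,4,w=2)
Total MST weight: 1 + 1 + 2 + 2 + 2 = 8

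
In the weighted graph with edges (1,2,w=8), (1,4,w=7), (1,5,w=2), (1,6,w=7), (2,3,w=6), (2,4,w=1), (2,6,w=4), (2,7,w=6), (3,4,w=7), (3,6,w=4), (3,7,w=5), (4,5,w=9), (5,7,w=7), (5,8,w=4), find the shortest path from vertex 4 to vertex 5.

Step 1: Build adjacency list with weights:
  1: 2(w=8), 4(w=7), 5(w=2), 6(w=7)
  2: 1(w=8), 3(w=6), 4(w=1), 6(w=4), 7(w=6)
  3: 2(w=6), 4(w=7), 6(w=4), 7(w=5)
  4: 1(w=7), 2(w=1), 3(w=7), 5(w=9)
  5: 1(w=2), 4(w=9), 7(w=7), 8(w=4)
  6: 1(w=7), 2(w=4), 3(w=4)
  7: 2(w=6), 3(w=5), 5(w=7)
  8: 5(w=4)

Step 2: Apply Dijkstra's algorithm from vertex 4:
  Visit vertex 4 (distance=0)
    Update dist[1] = 7
    Update dist[2] = 1
    Update dist[3] = 7
    Update dist[5] = 9
  Visit vertex 2 (distance=1)
    Update dist[6] = 5
    Update dist[7] = 7
  Visit vertex 6 (distance=5)
  Visit vertex 1 (distance=7)
  Visit vertex 3 (distance=7)
  Visit vertex 7 (distance=7)
  Visit vertex 5 (distance=9)
    Update dist[8] = 13

Step 3: Shortest path: 4 -> 5
Total weight: 9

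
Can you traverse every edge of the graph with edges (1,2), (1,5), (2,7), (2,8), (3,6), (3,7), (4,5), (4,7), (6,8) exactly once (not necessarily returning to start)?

Step 1: Find the degree of each vertex:
  deg(1) = 2
  deg(2) = 3
  deg(3) = 2
  deg(4) = 2
  deg(5) = 2
  deg(6) = 2
  deg(7) = 3
  deg(8) = 2

Step 2: Count vertices with odd degree:
  Odd-degree vertices: 2, 7 (2 total)

Step 3: Apply Euler's theorem:
  - Eulerian circuit exists iff graph is connected and all vertices have even degree
  - Eulerian path exists iff graph is connected and has 0 or 2 odd-degree vertices

Graph is connected with exactly 2 odd-degree vertices (2, 7).
Eulerian path exists (starting and ending at the odd-degree vertices), but no Eulerian circuit.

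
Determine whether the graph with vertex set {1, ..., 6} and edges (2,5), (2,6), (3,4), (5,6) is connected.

Step 1: Build adjacency list from edges:
  1: (none)
  2: 5, 6
  3: 4
  4: 3
  5: 2, 6
  6: 2, 5

Step 2: Run BFS/DFS from vertex 1:
  Visited: {1}
  Reached 1 of 6 vertices

Step 3: Only 1 of 6 vertices reached. Graph is disconnected.
Connected components: {1}, {2, 5, 6}, {3, 4}
Answer: No, the graph is not connected (3 components).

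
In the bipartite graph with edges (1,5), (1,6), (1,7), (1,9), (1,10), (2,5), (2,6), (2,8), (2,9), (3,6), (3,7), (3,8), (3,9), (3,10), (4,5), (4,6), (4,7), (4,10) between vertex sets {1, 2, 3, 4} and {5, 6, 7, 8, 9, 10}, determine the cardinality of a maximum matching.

Step 1: List the neighbors of each left vertex:
  1: 5, 6, 7, 9, 10
  2: 5, 6, 8, 9
  3: 6, 7, 8, 9, 10
  4: 5, 6, 7, 10

Step 2: Greedily match left vertices, then look for augmenting paths:
  Match 1 -- 5
  Match 2 -- 6
  Match 3 -- 7
  Match 4 -- 10
  No augmenting path remains.

Step 3: Verify this is maximum:
  Matching size 4 = min(|L|, |R|) = min(4, 6), which is an upper bound, so this matching is maximum.

Maximum matching: {(1,5), (2,6), (3,7), (4,10)}
Size: 4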